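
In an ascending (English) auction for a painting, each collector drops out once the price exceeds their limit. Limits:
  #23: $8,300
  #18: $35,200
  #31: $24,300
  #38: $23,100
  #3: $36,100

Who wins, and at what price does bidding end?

Sorting limits: 36,100 (#3) > 35,200 (#18) > 24,300 (#31) > 23,100 (#38) > 8,300 (#23)
Bidding ends when #18 exits at $35,200; #3 takes it.

#3 wins at $35,200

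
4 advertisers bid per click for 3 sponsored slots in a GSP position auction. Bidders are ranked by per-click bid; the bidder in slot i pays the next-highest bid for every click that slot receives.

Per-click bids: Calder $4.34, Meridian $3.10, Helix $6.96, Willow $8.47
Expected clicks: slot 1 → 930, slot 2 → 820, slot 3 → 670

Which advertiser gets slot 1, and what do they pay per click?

Willow; $6.96 per click

Sorting advertisers: $8.47 (Willow) > $6.96 (Helix) > $4.34 (Calder) > $3.10 (Meridian)
Slot 1 goes to the first-ranked bidder, Willow, who pays the next bid down: $6.96/click.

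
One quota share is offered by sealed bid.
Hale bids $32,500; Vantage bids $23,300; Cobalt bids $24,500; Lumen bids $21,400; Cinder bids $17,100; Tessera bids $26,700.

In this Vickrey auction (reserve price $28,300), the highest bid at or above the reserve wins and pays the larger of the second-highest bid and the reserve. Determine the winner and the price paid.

Vickrey auction (reserve price $28,300): the highest bid at or above the reserve wins and pays the larger of the second-highest bid and the reserve.
Bids in order: 32,500 (Hale) > 26,700 (Tessera) > 24,500 (Cobalt) > 23,300 (Vantage) > 21,400 (Lumen) > 17,100 (Cinder)
Hale has the top bid at or above the reserve ($32,500).
max(second-highest $26,700, reserve $28,300) = $28,300.

Hale pays $28,300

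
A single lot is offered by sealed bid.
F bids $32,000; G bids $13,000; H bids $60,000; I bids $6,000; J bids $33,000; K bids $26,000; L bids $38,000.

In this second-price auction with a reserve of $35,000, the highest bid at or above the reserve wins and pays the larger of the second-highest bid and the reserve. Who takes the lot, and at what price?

Bids ranked: 60,000 (H) > 38,000 (L) > 33,000 (J) > 32,000 (F) > 26,000 (K) > 13,000 (G) > …
Highest eligible bid: H at $60,000.
max(second-highest $38,000, reserve $35,000) = $38,000; the reserve does not bind.

H pays $38,000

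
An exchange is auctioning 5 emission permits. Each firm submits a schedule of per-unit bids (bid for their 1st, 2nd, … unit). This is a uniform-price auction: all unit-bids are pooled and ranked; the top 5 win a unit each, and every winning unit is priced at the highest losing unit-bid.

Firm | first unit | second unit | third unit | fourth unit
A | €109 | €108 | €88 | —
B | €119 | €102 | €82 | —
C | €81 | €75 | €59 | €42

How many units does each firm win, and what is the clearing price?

All unit-bids, highest first — top 5: 119 (B-1), 109 (A-1), 108 (A-2), 102 (B-2), 88 (A-3)
Highest rejected unit-bid = €82.
Allocation: A 3, B 2.

A 3, B 2; clearing price €82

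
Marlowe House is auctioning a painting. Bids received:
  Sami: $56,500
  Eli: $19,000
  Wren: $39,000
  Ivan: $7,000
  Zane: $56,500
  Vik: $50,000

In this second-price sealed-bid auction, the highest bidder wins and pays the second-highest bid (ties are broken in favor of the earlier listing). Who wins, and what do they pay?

Sorting bids: 56,500 (Sami) > 56,500 (Zane) > 50,000 (Vik) > 39,000 (Wren) > 19,000 (Eli) > 7,000 (Ivan)
Tie at $56,500 → Sami wins by tie-break.
Sami wins with the highest bid; price is set by the runner-up at $56,500.

Sami pays $56,500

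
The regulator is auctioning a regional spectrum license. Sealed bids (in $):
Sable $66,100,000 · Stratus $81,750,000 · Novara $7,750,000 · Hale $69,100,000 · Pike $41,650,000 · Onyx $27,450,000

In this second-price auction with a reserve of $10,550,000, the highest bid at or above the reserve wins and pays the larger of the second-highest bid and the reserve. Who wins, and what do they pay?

Stratus pays $69,100,000

Bids in order: 81,750,000 (Stratus) > 69,100,000 (Hale) > 66,100,000 (Sable) > 41,650,000 (Pike) > 27,450,000 (Onyx) > 7,750,000 (Novara)
Highest eligible bid: Stratus at $81,750,000.
Second-highest bid $69,100,000 exceeds the reserve $10,550,000 → payment $69,100,000.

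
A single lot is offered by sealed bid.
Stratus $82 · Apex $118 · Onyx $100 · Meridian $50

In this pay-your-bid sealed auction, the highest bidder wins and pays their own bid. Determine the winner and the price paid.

Rule: the highest bidder wins and pays their own bid.
Bids in order: 118 (Apex) > 100 (Onyx) > 82 (Stratus) > 50 (Meridian)
Apex is highest → pays own bid, $118.

Apex pays $118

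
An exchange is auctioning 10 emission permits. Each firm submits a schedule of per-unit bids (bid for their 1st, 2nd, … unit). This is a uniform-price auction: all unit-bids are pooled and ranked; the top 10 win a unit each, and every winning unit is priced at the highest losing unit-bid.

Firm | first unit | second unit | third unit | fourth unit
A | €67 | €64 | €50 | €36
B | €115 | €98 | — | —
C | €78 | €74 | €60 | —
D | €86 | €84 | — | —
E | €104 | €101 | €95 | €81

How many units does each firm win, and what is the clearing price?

B 2, C 2, D 2, E 4; clearing price €67

All unit-bids, highest first — top 10: 115 (B-1), 104 (E-1), 101 (E-2), 98 (B-2), 95 (E-3), 86 (D-1), 84 (D-2), 81 (E-4), 78 (C-1), 74 (C-2)
First bid not allocated: €67.
Allocation: B 2, C 2, D 2, E 4.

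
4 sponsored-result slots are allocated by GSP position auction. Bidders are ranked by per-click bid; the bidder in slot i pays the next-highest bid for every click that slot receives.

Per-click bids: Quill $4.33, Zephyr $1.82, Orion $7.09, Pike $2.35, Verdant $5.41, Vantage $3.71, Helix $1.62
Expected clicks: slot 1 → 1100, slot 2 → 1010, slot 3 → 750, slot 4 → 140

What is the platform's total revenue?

Total revenue: $13435.80

Ranked by bid: $7.09 (Orion) > $5.41 (Verdant) > $4.33 (Quill) > $3.71 (Vantage) > $2.35 (Pike) > …
Slot 1: Orion pays $5.41 × 1100 = $5951.00
Slot 2: Verdant pays $4.33 × 1010 = $4373.30
Slot 3: Quill pays $3.71 × 750 = $2782.50
Slot 4: Vantage pays $2.35 × 140 = $329.00
Total = $13435.80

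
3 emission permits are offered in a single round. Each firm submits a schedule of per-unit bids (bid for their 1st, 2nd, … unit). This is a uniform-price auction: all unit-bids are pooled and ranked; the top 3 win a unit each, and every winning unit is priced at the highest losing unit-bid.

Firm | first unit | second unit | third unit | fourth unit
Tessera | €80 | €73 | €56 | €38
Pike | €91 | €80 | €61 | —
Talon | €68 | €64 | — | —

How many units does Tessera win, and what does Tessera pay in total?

Tessera: 1 unit, pays €73

Pooled unit-bids ranked (top 3): 91 (Pike-1), 80 (Tessera-1), 80 (Pike-2)
The (k+1)-th unit-bid is €73.
Tessera wins 1 unit(s) at €73 each.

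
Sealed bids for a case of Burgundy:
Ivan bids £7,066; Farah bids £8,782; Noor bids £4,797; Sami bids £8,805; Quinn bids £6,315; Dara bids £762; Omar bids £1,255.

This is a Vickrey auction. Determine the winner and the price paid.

Sorting bids: 8,805 (Sami) > 8,782 (Farah) > 7,066 (Ivan) > 6,315 (Quinn) > 4,797 (Noor) > 1,255 (Omar) > …
Sami is highest; pays the second-highest bid, £8,782.

Sami pays £8,782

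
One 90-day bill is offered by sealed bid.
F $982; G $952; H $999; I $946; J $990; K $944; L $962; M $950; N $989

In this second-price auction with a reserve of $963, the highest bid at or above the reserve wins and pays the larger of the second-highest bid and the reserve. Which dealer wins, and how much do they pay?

H pays $990

Sorting bids: 999 (H) > 990 (J) > 989 (N) > 982 (F) > 962 (L) > 952 (G) > …
Highest eligible bid: H at $999.
max(second-highest $990, reserve $963) = $990; the reserve does not bind.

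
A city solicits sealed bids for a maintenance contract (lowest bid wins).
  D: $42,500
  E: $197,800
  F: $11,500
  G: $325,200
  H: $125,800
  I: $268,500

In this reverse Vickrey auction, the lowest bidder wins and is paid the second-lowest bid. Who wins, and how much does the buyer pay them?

F is paid $42,500

Reverse Vickrey auction: the lowest bidder wins and is paid the second-lowest bid.
Bids ranked: 11,500 (F) < 42,500 (D) < 125,800 (H) < 197,800 (E) < 268,500 (I) < 325,200 (G)
F is lowest; is paid the second-lowest bid, $42,500.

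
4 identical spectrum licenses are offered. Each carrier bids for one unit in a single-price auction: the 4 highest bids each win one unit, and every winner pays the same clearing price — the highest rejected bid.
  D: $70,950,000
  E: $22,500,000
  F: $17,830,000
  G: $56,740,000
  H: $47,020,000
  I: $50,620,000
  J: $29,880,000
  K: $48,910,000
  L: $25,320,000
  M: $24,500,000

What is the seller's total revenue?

Total revenue: $188,080,000

Bids ranked high→low: 70,950,000 (D), 56,740,000 (G), 50,620,000 (I), 48,910,000 (K), 47,020,000 (H), 29,880,000 (J), …
The 4 highest are D, G, I, K.
Clearing price = highest rejected bid = $47,020,000.
Total revenue = 4 × $47,020,000 = $188,080,000.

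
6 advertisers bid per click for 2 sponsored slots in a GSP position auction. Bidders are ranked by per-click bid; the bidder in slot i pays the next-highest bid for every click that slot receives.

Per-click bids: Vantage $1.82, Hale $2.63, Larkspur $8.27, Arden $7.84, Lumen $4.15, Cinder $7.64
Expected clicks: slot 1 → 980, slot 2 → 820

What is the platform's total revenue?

Total revenue: $13948.00

Per-click bids in order: $8.27 (Larkspur) > $7.84 (Arden) > $7.64 (Cinder) > …
Slot 1: Larkspur pays $7.84 × 980 = $7683.20
Slot 2: Arden pays $7.64 × 820 = $6264.80
Total = $13948.00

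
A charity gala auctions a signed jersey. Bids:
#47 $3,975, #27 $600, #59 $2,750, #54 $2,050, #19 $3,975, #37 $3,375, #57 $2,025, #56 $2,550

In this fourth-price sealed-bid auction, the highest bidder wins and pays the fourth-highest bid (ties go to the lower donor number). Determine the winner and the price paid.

Fourth-price sealed-bid auction: the highest bidder wins and pays the fourth-highest bid.
Bids in order: 3,975 (#19) > 3,975 (#47) > 3,375 (#37) > 2,750 (#59) > 2,550 (#56) > 2,050 (#54) > …
#19 and #47 tie at $3,975; tie-break gives it to #19.
#19 is highest; pays the fourth-highest bid, $2,750.

#19 pays $2,750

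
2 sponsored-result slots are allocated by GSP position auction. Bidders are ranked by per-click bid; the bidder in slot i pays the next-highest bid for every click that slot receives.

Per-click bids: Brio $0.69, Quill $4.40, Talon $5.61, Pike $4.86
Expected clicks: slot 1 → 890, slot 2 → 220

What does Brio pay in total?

Brio pays $0.00

Sorting advertisers: $5.61 (Talon) > $4.86 (Pike) > $4.40 (Quill) > …
Brio ranks below slot 2 → no slot, pays nothing.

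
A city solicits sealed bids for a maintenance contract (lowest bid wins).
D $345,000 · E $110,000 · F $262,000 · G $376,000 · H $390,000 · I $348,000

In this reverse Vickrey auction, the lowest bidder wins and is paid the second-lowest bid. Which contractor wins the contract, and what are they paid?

E is paid $262,000

Bids ranked: 110,000 (E) < 262,000 (F) < 345,000 (D) < 348,000 (I) < 376,000 (G) < 390,000 (H)
E is lowest; is paid the second-lowest bid, $262,000.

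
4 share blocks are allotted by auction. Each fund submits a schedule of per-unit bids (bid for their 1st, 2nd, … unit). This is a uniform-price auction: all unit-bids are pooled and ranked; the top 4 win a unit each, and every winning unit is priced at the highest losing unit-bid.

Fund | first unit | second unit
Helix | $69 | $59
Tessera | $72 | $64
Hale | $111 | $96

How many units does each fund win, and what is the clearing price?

Pooled unit-bids ranked (top 4): 111 (Hale-1), 96 (Hale-2), 72 (Tessera-1), 69 (Helix-1)
The (k+1)-th unit-bid is $64.
Allocation: Hale 2, Helix 1, Tessera 1.

Hale 2, Helix 1, Tessera 1; clearing price $64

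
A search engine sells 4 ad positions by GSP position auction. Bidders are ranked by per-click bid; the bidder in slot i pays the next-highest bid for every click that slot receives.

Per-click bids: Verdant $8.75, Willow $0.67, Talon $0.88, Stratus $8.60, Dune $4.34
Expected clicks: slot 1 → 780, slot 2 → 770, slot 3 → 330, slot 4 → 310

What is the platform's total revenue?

Per-click bids in order: $8.75 (Verdant) > $8.60 (Stratus) > $4.34 (Dune) > $0.88 (Talon) > $0.67 (Willow)
Slot 1: Verdant pays $8.60 × 780 = $6708.00
Slot 2: Stratus pays $4.34 × 770 = $3341.80
Slot 3: Dune pays $0.88 × 330 = $290.40
Slot 4: Talon pays $0.67 × 310 = $207.70
Total = $10547.90

Total revenue: $10547.90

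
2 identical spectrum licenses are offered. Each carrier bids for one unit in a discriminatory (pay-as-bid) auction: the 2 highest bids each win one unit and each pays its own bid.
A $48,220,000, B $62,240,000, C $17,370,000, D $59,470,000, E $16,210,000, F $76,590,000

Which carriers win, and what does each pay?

F $76,590,000, B $62,240,000

Ordering the bids: 76,590,000 (F), 62,240,000 (B), 59,470,000 (D), 48,220,000 (A), …
Winners (2 units): F, B.
Each winner pays its own bid: F $76,590,000, B $62,240,000.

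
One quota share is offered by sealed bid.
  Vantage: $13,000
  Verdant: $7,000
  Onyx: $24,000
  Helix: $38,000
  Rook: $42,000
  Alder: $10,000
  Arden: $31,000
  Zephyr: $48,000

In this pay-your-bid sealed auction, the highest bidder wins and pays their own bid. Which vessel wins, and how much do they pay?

Sorting bids: 48,000 (Zephyr) > 42,000 (Rook) > 38,000 (Helix) > 31,000 (Arden) > 24,000 (Onyx) > 13,000 (Vantage) > …
Zephyr is highest → pays own bid, $48,000.

Zephyr pays $48,000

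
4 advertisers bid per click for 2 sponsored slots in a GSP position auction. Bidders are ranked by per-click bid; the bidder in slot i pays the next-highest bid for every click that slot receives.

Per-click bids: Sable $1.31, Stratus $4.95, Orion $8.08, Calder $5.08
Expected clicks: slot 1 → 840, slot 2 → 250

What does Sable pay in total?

Sable pays $0.00

Ranked by bid: $8.08 (Orion) > $5.08 (Calder) > $4.95 (Stratus) > …
Sable ranks below slot 2 → no slot, pays nothing.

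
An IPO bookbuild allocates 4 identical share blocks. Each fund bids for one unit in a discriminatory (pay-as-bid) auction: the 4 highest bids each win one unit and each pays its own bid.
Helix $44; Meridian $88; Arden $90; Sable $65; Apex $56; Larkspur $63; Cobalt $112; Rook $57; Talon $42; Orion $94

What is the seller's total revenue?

Total revenue: $384

Bids ranked high→low: 112 (Cobalt), 94 (Orion), 90 (Arden), 88 (Meridian), 65 (Sable), 63 (Larkspur), …
Winners (4 units): Cobalt, Orion, Arden, Meridian.
Total revenue = 112 + 94 + 90 + 88 = $384.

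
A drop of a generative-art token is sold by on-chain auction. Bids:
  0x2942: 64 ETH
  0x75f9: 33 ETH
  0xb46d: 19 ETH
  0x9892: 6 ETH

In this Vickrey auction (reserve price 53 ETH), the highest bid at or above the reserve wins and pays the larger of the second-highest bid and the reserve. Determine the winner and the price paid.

Bids in order: 64 (0x2942) > 33 (0x75f9) > 19 (0xb46d) > 6 (0x9892)
0x2942 has the top bid at or above the reserve (64 ETH).
Second-highest bid 33 ETH is below the reserve 53 ETH, so the reserve binds → payment 53 ETH.

0x2942 pays 53 ETH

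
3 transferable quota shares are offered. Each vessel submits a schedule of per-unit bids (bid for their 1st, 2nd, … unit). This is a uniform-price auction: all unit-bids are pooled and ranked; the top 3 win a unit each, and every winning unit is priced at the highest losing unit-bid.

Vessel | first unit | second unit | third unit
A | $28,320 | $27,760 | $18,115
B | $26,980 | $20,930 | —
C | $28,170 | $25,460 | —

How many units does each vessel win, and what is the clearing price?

A 2, C 1; clearing price $26,980

Merging the schedules and taking the best 3: 28,320 (A-1), 28,170 (C-1), 27,760 (A-2)
First bid not allocated: $26,980.
Allocation: A 2, C 1.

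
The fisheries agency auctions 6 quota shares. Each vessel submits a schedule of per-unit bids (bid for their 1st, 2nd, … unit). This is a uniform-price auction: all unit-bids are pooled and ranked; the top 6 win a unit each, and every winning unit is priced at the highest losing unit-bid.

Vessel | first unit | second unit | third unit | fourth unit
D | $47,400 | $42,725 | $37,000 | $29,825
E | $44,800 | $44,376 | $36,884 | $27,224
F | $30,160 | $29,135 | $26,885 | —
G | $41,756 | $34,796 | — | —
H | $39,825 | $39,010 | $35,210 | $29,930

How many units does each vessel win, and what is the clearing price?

Pooled unit-bids ranked (top 6): 47,400 (D-1), 44,800 (E-1), 44,376 (E-2), 42,725 (D-2), 41,756 (G-1), 39,825 (H-1)
Highest rejected unit-bid = $39,010.
Allocation: D 2, E 2, G 1, H 1.

D 2, E 2, G 1, H 1; clearing price $39,010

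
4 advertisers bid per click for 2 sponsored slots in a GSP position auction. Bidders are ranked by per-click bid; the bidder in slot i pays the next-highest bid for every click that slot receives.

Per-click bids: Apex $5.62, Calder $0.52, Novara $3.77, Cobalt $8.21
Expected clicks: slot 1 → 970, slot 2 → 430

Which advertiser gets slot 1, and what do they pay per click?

Cobalt; $5.62 per click

Ranked by bid: $8.21 (Cobalt) > $5.62 (Apex) > $3.77 (Novara) > …
Slot 1 goes to the first-ranked bidder, Cobalt, who pays the next bid down: $5.62/click.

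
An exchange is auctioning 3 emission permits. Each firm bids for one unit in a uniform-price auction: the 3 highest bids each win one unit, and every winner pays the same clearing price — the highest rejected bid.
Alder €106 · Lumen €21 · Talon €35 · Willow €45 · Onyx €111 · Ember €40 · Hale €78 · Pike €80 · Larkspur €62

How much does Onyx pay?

Sorting: 111 (Onyx), 106 (Alder), 80 (Pike), 78 (Hale), 62 (Larkspur), …
Top 3: Onyx, Alder, Pike.
First losing bid is Hale's €78, which sets the uniform price.
Onyx wins → pays €78.

Onyx pays €78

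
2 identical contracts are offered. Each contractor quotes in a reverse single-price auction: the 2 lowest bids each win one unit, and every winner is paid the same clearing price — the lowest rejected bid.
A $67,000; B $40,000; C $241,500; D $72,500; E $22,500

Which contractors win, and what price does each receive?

E, B; each is paid $67,000

Sorting: 22,500 (E), 40,000 (B), 67,000 (A), 72,500 (D), …
The 2 lowest are E, B.
Lowest unsuccessful bid: $67,000 → clearing price.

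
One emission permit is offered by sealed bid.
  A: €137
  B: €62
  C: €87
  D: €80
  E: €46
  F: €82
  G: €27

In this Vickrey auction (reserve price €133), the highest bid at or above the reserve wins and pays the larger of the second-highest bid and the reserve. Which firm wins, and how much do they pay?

A pays €133

Rule: the highest bid at or above the reserve wins and pays the larger of the second-highest bid and the reserve.
Sorting bids: 137 (A) > 87 (C) > 82 (F) > 80 (D) > 62 (B) > 46 (E) > …
Highest eligible bid: A at €137.
max(second-highest €87, reserve €133) = €133.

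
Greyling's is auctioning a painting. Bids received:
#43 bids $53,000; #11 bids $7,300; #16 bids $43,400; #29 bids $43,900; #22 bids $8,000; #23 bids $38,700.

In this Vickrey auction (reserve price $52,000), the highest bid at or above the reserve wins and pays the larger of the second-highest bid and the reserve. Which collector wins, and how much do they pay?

Rule: the highest bid at or above the reserve wins and pays the larger of the second-highest bid and the reserve.
Sorting bids: 53,000 (#43) > 43,900 (#29) > 43,400 (#16) > 38,700 (#23) > 8,000 (#22) > 7,300 (#11)
Highest eligible bid: #43 at $53,000.
Second-highest bid $43,900 is below the reserve $52,000, so the reserve binds → payment $52,000.

#43 pays $52,000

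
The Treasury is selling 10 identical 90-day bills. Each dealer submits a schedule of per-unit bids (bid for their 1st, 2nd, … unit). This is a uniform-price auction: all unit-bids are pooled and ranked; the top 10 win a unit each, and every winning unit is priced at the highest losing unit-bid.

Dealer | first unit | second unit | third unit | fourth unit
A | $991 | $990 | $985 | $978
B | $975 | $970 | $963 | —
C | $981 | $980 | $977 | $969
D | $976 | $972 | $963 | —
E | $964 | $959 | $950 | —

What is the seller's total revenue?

Pooled unit-bids ranked (top 10): 991 (A-1), 990 (A-2), 985 (A-3), 981 (C-1), 980 (C-2), 978 (A-4), 977 (C-3), 976 (D-1), 975 (B-1), 972 (D-2)
The (k+1)-th unit-bid is $970.
Allocation: A 4, B 1, C 3, D 2. Every unit priced at $970.
Revenue = 10 × 970 = $9,700.

Total revenue: $9,700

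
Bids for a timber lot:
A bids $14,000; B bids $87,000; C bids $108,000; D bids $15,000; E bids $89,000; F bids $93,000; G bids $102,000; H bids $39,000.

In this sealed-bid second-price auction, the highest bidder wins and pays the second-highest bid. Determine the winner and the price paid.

Rule: the highest bidder wins and pays the second-highest bid.
Bids ranked: 108,000 (C) > 102,000 (G) > 93,000 (F) > 89,000 (E) > 87,000 (B) > 39,000 (H) > …
Second-price: C pays G's bid of $102,000.

C pays $102,000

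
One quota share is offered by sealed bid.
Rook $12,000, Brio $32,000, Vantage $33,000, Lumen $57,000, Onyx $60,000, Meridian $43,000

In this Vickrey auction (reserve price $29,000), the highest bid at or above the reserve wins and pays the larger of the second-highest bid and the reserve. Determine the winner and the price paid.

Vickrey auction (reserve price $29,000): the highest bid at or above the reserve wins and pays the larger of the second-highest bid and the reserve.
Sorting bids: 60,000 (Onyx) > 57,000 (Lumen) > 43,000 (Meridian) > 33,000 (Vantage) > 32,000 (Brio) > 12,000 (Rook)
Onyx has the top bid at or above the reserve ($60,000).
max(second-highest $57,000, reserve $29,000) = $57,000; the reserve does not bind.

Onyx pays $57,000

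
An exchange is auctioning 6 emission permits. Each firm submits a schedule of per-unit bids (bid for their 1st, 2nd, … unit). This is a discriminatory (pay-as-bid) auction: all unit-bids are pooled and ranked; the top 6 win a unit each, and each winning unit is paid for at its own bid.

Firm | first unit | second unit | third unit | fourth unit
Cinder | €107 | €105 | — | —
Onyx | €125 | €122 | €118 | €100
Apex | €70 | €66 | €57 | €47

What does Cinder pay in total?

All unit-bids, highest first — top 6: 125 (Onyx-1), 122 (Onyx-2), 118 (Onyx-3), 107 (Cinder-1), 105 (Cinder-2), 100 (Onyx-4)
Next rejected bid: €70 (not a price — pay-as-bid).
Cinder's winning unit-bids: 107 + 105 = €212.

Cinder pays €212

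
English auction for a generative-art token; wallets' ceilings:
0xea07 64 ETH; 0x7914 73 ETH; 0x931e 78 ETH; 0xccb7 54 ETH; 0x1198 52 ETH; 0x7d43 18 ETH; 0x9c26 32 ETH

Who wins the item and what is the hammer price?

0x931e wins at 73 ETH

Open ascending-bid auction: the price rises until one bidder remains; the winner pays the price at which the last rival dropped out.
Limits in order: 78 (0x931e) > 73 (0x7914) > 64 (0xea07) > 54 (0xccb7) > 52 (0x1198) > 32 (0x9c26) > …
0x7914 is the last rival to drop out, at 73 ETH; 0x931e remains and wins at that price.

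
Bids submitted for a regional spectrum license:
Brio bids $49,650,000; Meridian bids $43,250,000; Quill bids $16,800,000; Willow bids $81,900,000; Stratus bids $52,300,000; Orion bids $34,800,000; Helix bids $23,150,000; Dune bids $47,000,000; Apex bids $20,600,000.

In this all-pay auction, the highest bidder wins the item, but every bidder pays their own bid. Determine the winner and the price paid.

Willow pays $81,900,000

Bids ranked: 81,900,000 (Willow) > 52,300,000 (Stratus) > 49,650,000 (Brio) > 47,000,000 (Dune) > 43,250,000 (Meridian) > 34,800,000 (Orion) > …
Willow is highest and takes the item; every bidder forfeits their bid.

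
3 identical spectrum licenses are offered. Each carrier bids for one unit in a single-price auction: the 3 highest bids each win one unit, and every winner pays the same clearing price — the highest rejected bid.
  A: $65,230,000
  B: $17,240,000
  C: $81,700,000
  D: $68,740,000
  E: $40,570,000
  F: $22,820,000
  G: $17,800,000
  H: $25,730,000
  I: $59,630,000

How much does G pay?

G pays $0

Sorting: 81,700,000 (C), 68,740,000 (D), 65,230,000 (A), 59,630,000 (I), 40,570,000 (E), …
The 3 highest are C, D, A.
Clearing price = highest rejected bid = $59,630,000.
G does not win → pays $0.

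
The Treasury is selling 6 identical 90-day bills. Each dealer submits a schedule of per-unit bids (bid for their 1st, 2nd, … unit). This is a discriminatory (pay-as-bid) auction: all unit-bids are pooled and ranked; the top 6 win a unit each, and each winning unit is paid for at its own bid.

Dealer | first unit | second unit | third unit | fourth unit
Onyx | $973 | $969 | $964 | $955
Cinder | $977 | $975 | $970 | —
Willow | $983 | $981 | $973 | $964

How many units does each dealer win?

Cinder 2, Onyx 1, Willow 3

All unit-bids, highest first — top 6: 983 (Willow-1), 981 (Willow-2), 977 (Cinder-1), 975 (Cinder-2), 973 (Onyx-1), 973 (Willow-3)
Next rejected bid: $970 (not a price — pay-as-bid).
Allocation: Cinder 2, Onyx 1, Willow 3.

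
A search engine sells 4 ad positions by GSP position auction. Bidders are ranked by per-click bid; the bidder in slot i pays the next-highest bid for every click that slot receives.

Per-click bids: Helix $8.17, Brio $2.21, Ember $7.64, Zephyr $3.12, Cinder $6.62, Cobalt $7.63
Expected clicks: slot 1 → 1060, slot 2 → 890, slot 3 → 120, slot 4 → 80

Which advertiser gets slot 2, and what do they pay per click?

Ranked by bid: $8.17 (Helix) > $7.64 (Ember) > $7.63 (Cobalt) > $6.62 (Cinder) > $3.12 (Zephyr) > …
Slot 2 goes to the second-ranked bidder, Ember, who pays the next bid down: $7.63/click.

Ember; $7.63 per click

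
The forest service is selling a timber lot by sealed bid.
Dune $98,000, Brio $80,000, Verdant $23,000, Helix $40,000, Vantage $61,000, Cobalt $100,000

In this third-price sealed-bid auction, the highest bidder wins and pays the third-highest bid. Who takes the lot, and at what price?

Cobalt pays $80,000

Rule: the highest bidder wins and pays the third-highest bid.
Bids ranked: 100,000 (Cobalt) > 98,000 (Dune) > 80,000 (Brio) > 61,000 (Vantage) > 40,000 (Helix) > 23,000 (Verdant)
Cobalt is highest; pays the third-highest bid, $80,000.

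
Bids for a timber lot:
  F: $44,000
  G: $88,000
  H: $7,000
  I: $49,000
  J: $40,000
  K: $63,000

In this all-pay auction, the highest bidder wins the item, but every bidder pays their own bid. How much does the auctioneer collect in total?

Total revenue: $291,000

All-pay auction: the highest bidder wins the item, but every bidder pays their own bid.
Bids in order: 88,000 (G) > 63,000 (K) > 49,000 (I) > 44,000 (F) > 40,000 (J) > 7,000 (H)
G wins with the top bid; all bids are sunk regardless.
Every bidder forfeits their bid regardless of winning.
Revenue = 44,000 + 88,000 + 7,000 + 49,000 + 40,000 + 63,000 = $291,000.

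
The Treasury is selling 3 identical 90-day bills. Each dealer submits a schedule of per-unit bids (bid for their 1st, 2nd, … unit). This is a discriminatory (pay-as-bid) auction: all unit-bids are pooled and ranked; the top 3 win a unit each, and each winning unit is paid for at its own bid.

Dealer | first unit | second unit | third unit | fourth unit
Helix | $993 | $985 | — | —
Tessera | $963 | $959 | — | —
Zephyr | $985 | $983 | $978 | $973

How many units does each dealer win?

All unit-bids, highest first — top 3: 993 (Helix-1), 985 (Helix-2), 985 (Zephyr-1)
Next rejected bid: $983 (not a price — pay-as-bid).
Allocation: Helix 2, Zephyr 1.

Helix 2, Zephyr 1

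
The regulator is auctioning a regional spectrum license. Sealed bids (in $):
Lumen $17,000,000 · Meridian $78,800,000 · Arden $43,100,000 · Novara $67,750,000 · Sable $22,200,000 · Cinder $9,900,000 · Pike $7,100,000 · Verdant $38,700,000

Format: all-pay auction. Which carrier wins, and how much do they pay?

All-pay auction: the highest bidder wins the item, but every bidder pays their own bid.
Bids ranked: 78,800,000 (Meridian) > 67,750,000 (Novara) > 43,100,000 (Arden) > 38,700,000 (Verdant) > 22,200,000 (Sable) > 17,000,000 (Lumen) > …
Meridian is highest and takes the item; every bidder forfeits their bid.

Meridian pays $78,800,000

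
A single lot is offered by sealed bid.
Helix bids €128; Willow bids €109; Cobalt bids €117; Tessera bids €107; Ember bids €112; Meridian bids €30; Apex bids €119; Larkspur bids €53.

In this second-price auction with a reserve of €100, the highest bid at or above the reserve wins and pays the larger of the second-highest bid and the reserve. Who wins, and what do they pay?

Helix pays €119

Bids ranked: 128 (Helix) > 119 (Apex) > 117 (Cobalt) > 112 (Ember) > 109 (Willow) > 107 (Tessera) > …
Helix has the top bid at or above the reserve (€128).
max(second-highest €119, reserve €100) = €119; the reserve does not bind.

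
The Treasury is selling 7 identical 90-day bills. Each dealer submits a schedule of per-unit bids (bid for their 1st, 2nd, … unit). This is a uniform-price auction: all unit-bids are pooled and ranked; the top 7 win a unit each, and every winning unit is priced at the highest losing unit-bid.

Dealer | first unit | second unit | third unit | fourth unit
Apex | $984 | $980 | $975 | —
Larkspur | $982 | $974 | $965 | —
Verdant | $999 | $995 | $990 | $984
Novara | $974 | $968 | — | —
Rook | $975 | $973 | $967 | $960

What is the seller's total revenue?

Total revenue: $6,825

Pooled unit-bids ranked (top 7): 999 (Verdant-1), 995 (Verdant-2), 990 (Verdant-3), 984 (Apex-1), 984 (Verdant-4), 982 (Larkspur-1), 980 (Apex-2)
First bid not allocated: $975.
Allocation: Apex 2, Larkspur 1, Verdant 4. Every unit priced at $975.
Revenue = 7 × 975 = $6,825.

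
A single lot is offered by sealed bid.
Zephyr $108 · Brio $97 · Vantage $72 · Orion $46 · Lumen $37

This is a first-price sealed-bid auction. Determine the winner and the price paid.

Zephyr pays $108

Bids ranked: 108 (Zephyr) > 97 (Brio) > 72 (Vantage) > 46 (Orion) > 37 (Lumen)
First-price: Zephyr pays what they bid, $108.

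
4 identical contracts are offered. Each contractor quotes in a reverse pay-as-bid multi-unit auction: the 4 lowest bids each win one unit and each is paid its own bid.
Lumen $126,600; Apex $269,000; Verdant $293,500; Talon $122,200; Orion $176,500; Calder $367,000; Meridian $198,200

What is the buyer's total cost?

Total cost: $623,500

Ordering the bids: 122,200 (Talon), 126,600 (Lumen), 176,500 (Orion), 198,200 (Meridian), 269,000 (Apex), 293,500 (Verdant), …
Winners (4 units): Talon, Lumen, Orion, Meridian.
Total cost = 122,200 + 126,600 + 176,500 + 198,200 = $623,500.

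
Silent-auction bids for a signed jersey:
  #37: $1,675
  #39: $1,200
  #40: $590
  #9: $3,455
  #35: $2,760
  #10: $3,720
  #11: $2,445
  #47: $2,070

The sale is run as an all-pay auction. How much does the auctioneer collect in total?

Sorting bids: 3,720 (#10) > 3,455 (#9) > 2,760 (#35) > 2,445 (#11) > 2,070 (#47) > 1,675 (#37) > …
#10 wins with the top bid; all bids are sunk regardless.
Every bidder forfeits their bid regardless of winning.
Revenue = 1,675 + 1,200 + 590 + 3,455 + 2,760 + 3,720 + 2,445 + 2,070 = $17,915.

Total revenue: $17,915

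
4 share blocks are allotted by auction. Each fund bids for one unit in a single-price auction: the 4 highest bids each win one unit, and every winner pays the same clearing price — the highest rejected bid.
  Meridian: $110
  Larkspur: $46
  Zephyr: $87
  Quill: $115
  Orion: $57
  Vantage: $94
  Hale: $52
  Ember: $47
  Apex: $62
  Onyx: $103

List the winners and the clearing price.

Bids ranked high→low: 115 (Quill), 110 (Meridian), 103 (Onyx), 94 (Vantage), 87 (Zephyr), 62 (Apex), …
The 4 highest are Quill, Meridian, Onyx, Vantage.
Highest unsuccessful bid: $87 → clearing price.

Quill, Meridian, Onyx, Vantage; each pays $87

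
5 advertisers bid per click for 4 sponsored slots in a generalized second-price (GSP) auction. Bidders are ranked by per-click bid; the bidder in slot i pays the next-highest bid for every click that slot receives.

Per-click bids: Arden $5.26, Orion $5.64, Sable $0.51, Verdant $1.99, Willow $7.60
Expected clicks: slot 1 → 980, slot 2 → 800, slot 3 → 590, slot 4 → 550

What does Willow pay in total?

Ranked by bid: $7.60 (Willow) > $5.64 (Orion) > $5.26 (Arden) > $1.99 (Verdant) > $0.51 (Sable)
Willow holds slot 1 → pays next bid $5.64 × 980 clicks = $5527.20.

Willow pays $5527.20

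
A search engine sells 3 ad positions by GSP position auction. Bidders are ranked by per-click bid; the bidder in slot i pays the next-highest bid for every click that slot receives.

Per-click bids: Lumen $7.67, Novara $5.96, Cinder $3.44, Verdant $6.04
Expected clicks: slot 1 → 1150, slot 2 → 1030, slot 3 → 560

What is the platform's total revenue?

Total revenue: $15011.20

Sorting advertisers: $7.67 (Lumen) > $6.04 (Verdant) > $5.96 (Novara) > $3.44 (Cinder)
Slot 1: Lumen pays $6.04 × 1150 = $6946.00
Slot 2: Verdant pays $5.96 × 1030 = $6138.80
Slot 3: Novara pays $3.44 × 560 = $1926.40
Total = $15011.20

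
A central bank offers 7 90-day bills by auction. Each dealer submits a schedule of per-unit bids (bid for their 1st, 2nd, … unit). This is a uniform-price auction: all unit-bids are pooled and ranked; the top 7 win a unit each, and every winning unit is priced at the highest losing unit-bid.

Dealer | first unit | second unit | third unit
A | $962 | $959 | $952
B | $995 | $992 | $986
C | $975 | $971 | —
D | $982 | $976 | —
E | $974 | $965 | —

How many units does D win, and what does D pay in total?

D: 2 units, pays $1,942

All unit-bids, highest first — top 7: 995 (B-1), 992 (B-2), 986 (B-3), 982 (D-1), 976 (D-2), 975 (C-1), 974 (E-1)
Highest rejected unit-bid = $971.
D wins 2 unit(s) at $971 each.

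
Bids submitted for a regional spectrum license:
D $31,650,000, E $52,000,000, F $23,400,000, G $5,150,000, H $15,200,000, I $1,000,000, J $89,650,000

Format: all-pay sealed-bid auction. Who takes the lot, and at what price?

All-pay sealed-bid auction: the highest bidder wins the item, but every bidder pays their own bid.
Sorting bids: 89,650,000 (J) > 52,000,000 (E) > 31,650,000 (D) > 23,400,000 (F) > 15,200,000 (H) > 5,150,000 (G) > …
J is highest and takes the item; every bidder forfeits their bid.

J pays $89,650,000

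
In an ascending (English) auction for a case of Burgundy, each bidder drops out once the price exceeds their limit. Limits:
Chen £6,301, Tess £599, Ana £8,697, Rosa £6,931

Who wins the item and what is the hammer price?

Ana wins at £6,931

Ascending (English) auction: the price rises until one bidder remains; the winner pays the price at which the last rival dropped out.
Limits in order: 8,697 (Ana) > 6,931 (Rosa) > 6,301 (Chen) > 599 (Tess)
Rosa is the last rival to drop out, at £6,931; Ana remains and wins at that price.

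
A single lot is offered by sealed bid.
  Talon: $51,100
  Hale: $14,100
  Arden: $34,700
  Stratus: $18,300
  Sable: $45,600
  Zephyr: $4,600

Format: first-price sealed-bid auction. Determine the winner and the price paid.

Talon pays $51,100

Bids in order: 51,100 (Talon) > 45,600 (Sable) > 34,700 (Arden) > 18,300 (Stratus) > 14,100 (Hale) > 4,600 (Zephyr)
Talon has the highest bid and pays exactly that: $51,100.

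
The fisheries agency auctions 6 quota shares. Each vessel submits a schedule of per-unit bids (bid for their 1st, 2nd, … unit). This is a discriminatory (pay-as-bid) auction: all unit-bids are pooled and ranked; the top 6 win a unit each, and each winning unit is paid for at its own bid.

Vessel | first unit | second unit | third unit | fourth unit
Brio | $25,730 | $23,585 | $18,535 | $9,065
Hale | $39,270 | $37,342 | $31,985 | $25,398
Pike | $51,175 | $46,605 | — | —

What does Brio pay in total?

Brio pays $25,730

Pooled unit-bids ranked (top 6): 51,175 (Pike-1), 46,605 (Pike-2), 39,270 (Hale-1), 37,342 (Hale-2), 31,985 (Hale-3), 25,730 (Brio-1)
Next rejected bid: $25,398 (not a price — pay-as-bid).
Brio's winning unit-bids: 25,730 = $25,730.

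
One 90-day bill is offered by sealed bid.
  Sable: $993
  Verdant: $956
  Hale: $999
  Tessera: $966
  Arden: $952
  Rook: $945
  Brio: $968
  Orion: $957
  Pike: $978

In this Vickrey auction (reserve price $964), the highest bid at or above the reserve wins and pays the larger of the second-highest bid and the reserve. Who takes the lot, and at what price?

Hale pays $993

Rule: the highest bid at or above the reserve wins and pays the larger of the second-highest bid and the reserve.
Bids in order: 999 (Hale) > 993 (Sable) > 978 (Pike) > 968 (Brio) > 966 (Tessera) > 957 (Orion) > …
Hale has the top bid at or above the reserve ($999).
max(second-highest $993, reserve $964) = $993; the reserve does not bind.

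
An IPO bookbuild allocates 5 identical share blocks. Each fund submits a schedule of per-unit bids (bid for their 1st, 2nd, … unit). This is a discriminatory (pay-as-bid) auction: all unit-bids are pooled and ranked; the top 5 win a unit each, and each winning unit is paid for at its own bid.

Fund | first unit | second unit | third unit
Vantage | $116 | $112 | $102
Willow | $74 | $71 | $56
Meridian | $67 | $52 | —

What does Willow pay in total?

Willow pays $145

Pooled unit-bids ranked (top 5): 116 (Vantage-1), 112 (Vantage-2), 102 (Vantage-3), 74 (Willow-1), 71 (Willow-2)
Next rejected bid: $67 (not a price — pay-as-bid).
Willow's winning unit-bids: 74 + 71 = $145.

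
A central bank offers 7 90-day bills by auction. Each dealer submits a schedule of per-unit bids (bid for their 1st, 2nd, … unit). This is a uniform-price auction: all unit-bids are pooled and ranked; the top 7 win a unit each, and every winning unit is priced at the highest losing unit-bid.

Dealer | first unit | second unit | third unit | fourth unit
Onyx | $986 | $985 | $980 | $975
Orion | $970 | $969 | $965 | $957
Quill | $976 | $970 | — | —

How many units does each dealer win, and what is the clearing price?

Onyx 4, Orion 1, Quill 2; clearing price $969

All unit-bids, highest first — top 7: 986 (Onyx-1), 985 (Onyx-2), 980 (Onyx-3), 976 (Quill-1), 975 (Onyx-4), 970 (Orion-1), 970 (Quill-2)
The (k+1)-th unit-bid is $969.
Allocation: Onyx 4, Orion 1, Quill 2.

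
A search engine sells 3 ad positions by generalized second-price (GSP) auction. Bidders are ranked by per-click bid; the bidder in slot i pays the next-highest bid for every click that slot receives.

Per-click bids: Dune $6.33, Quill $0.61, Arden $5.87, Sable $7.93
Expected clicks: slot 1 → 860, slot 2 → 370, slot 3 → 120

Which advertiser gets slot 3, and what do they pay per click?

Arden; $0.61 per click

Ranked by bid: $7.93 (Sable) > $6.33 (Dune) > $5.87 (Arden) > $0.61 (Quill)
Slot 3 goes to the third-ranked bidder, Arden, who pays the next bid down: $0.61/click.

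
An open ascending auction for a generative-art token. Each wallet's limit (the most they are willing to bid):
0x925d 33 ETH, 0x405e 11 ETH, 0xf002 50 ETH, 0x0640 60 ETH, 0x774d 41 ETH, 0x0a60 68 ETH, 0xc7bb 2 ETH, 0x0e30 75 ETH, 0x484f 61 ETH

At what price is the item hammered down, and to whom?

0x0e30 wins at 68 ETH

Open ascending-bid auction: the price rises until one bidder remains; the winner pays the price at which the last rival dropped out.
Sorting limits: 75 (0x0e30) > 68 (0x0a60) > 61 (0x484f) > 60 (0x0640) > 50 (0xf002) > 41 (0x774d) > …
Once the price passes 68 ETH, only 0x0e30 is left; the hammer falls at 0x0a60's limit of 68 ETH.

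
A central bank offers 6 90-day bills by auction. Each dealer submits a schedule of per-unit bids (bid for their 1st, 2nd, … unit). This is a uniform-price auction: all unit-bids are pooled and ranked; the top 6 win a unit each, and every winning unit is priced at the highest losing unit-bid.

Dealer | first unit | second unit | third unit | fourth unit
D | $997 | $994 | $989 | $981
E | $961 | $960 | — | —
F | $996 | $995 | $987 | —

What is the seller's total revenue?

Total revenue: $5,886

All unit-bids, highest first — top 6: 997 (D-1), 996 (F-1), 995 (F-2), 994 (D-2), 989 (D-3), 987 (F-3)
The (k+1)-th unit-bid is $981.
Allocation: D 3, F 3. Every unit priced at $981.
Revenue = 6 × 981 = $5,886.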